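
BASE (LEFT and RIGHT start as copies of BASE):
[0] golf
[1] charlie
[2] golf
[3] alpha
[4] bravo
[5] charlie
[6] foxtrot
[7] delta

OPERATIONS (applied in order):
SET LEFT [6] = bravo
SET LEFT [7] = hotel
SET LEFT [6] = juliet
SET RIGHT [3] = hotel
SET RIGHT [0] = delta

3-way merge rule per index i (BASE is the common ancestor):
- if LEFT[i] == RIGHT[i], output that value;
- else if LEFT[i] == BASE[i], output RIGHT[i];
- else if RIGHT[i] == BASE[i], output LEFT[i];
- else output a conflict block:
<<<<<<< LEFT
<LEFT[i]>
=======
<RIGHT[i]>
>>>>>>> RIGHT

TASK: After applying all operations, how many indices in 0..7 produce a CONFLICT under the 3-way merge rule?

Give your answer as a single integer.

Answer: 0

Derivation:
Final LEFT:  [golf, charlie, golf, alpha, bravo, charlie, juliet, hotel]
Final RIGHT: [delta, charlie, golf, hotel, bravo, charlie, foxtrot, delta]
i=0: L=golf=BASE, R=delta -> take RIGHT -> delta
i=1: L=charlie R=charlie -> agree -> charlie
i=2: L=golf R=golf -> agree -> golf
i=3: L=alpha=BASE, R=hotel -> take RIGHT -> hotel
i=4: L=bravo R=bravo -> agree -> bravo
i=5: L=charlie R=charlie -> agree -> charlie
i=6: L=juliet, R=foxtrot=BASE -> take LEFT -> juliet
i=7: L=hotel, R=delta=BASE -> take LEFT -> hotel
Conflict count: 0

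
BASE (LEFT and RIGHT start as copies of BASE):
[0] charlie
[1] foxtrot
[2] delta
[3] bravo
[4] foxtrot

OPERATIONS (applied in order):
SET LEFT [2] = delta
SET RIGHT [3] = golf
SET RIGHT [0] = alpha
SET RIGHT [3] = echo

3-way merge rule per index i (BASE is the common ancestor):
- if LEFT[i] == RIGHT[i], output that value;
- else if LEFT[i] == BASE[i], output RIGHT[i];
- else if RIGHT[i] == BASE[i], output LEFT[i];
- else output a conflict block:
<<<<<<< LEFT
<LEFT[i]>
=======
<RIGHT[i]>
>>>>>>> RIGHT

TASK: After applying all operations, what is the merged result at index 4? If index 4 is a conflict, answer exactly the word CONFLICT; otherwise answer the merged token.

Answer: foxtrot

Derivation:
Final LEFT:  [charlie, foxtrot, delta, bravo, foxtrot]
Final RIGHT: [alpha, foxtrot, delta, echo, foxtrot]
i=0: L=charlie=BASE, R=alpha -> take RIGHT -> alpha
i=1: L=foxtrot R=foxtrot -> agree -> foxtrot
i=2: L=delta R=delta -> agree -> delta
i=3: L=bravo=BASE, R=echo -> take RIGHT -> echo
i=4: L=foxtrot R=foxtrot -> agree -> foxtrot
Index 4 -> foxtrot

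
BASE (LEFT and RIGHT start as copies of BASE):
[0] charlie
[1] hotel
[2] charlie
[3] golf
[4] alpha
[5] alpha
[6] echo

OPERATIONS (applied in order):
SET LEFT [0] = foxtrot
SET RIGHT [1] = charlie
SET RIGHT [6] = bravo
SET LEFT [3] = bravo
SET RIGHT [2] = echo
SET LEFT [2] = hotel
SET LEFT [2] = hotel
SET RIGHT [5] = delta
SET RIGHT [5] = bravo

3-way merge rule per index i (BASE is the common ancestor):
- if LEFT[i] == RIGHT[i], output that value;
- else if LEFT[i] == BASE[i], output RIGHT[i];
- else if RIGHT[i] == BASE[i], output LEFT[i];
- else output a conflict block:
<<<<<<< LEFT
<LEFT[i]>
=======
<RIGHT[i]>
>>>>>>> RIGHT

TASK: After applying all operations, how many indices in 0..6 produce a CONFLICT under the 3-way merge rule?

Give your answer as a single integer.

Answer: 1

Derivation:
Final LEFT:  [foxtrot, hotel, hotel, bravo, alpha, alpha, echo]
Final RIGHT: [charlie, charlie, echo, golf, alpha, bravo, bravo]
i=0: L=foxtrot, R=charlie=BASE -> take LEFT -> foxtrot
i=1: L=hotel=BASE, R=charlie -> take RIGHT -> charlie
i=2: BASE=charlie L=hotel R=echo all differ -> CONFLICT
i=3: L=bravo, R=golf=BASE -> take LEFT -> bravo
i=4: L=alpha R=alpha -> agree -> alpha
i=5: L=alpha=BASE, R=bravo -> take RIGHT -> bravo
i=6: L=echo=BASE, R=bravo -> take RIGHT -> bravo
Conflict count: 1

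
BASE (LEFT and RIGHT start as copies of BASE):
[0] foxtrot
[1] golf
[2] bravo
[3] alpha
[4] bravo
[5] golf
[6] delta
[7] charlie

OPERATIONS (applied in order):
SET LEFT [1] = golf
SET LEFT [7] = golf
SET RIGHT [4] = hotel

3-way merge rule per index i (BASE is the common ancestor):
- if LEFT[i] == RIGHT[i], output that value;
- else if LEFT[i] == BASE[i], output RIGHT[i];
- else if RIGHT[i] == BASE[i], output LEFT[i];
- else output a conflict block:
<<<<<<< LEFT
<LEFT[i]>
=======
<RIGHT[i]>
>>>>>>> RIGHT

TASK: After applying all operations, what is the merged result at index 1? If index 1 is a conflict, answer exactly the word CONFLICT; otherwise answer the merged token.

Final LEFT:  [foxtrot, golf, bravo, alpha, bravo, golf, delta, golf]
Final RIGHT: [foxtrot, golf, bravo, alpha, hotel, golf, delta, charlie]
i=0: L=foxtrot R=foxtrot -> agree -> foxtrot
i=1: L=golf R=golf -> agree -> golf
i=2: L=bravo R=bravo -> agree -> bravo
i=3: L=alpha R=alpha -> agree -> alpha
i=4: L=bravo=BASE, R=hotel -> take RIGHT -> hotel
i=5: L=golf R=golf -> agree -> golf
i=6: L=delta R=delta -> agree -> delta
i=7: L=golf, R=charlie=BASE -> take LEFT -> golf
Index 1 -> golf

Answer: golf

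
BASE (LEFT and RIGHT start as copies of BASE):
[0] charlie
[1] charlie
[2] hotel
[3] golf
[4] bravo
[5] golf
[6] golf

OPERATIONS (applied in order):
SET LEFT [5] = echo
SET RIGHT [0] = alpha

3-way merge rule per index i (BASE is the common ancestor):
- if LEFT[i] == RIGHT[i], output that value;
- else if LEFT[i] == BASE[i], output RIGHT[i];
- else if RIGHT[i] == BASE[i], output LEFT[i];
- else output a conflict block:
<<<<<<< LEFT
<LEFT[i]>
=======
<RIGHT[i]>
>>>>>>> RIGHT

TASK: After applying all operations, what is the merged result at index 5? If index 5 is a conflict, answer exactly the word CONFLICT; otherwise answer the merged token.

Final LEFT:  [charlie, charlie, hotel, golf, bravo, echo, golf]
Final RIGHT: [alpha, charlie, hotel, golf, bravo, golf, golf]
i=0: L=charlie=BASE, R=alpha -> take RIGHT -> alpha
i=1: L=charlie R=charlie -> agree -> charlie
i=2: L=hotel R=hotel -> agree -> hotel
i=3: L=golf R=golf -> agree -> golf
i=4: L=bravo R=bravo -> agree -> bravo
i=5: L=echo, R=golf=BASE -> take LEFT -> echo
i=6: L=golf R=golf -> agree -> golf
Index 5 -> echo

Answer: echo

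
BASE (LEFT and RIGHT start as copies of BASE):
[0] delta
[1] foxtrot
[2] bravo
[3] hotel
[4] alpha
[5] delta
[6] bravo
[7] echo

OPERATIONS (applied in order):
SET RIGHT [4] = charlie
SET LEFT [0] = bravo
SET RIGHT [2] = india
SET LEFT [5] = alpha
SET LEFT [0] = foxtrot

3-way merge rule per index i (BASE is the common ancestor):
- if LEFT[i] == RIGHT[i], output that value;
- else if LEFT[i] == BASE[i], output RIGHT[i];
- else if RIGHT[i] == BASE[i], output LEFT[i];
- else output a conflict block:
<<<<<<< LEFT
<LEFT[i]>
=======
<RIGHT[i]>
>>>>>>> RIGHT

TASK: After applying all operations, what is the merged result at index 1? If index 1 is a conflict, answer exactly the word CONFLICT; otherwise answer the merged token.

Final LEFT:  [foxtrot, foxtrot, bravo, hotel, alpha, alpha, bravo, echo]
Final RIGHT: [delta, foxtrot, india, hotel, charlie, delta, bravo, echo]
i=0: L=foxtrot, R=delta=BASE -> take LEFT -> foxtrot
i=1: L=foxtrot R=foxtrot -> agree -> foxtrot
i=2: L=bravo=BASE, R=india -> take RIGHT -> india
i=3: L=hotel R=hotel -> agree -> hotel
i=4: L=alpha=BASE, R=charlie -> take RIGHT -> charlie
i=5: L=alpha, R=delta=BASE -> take LEFT -> alpha
i=6: L=bravo R=bravo -> agree -> bravo
i=7: L=echo R=echo -> agree -> echo
Index 1 -> foxtrot

Answer: foxtrot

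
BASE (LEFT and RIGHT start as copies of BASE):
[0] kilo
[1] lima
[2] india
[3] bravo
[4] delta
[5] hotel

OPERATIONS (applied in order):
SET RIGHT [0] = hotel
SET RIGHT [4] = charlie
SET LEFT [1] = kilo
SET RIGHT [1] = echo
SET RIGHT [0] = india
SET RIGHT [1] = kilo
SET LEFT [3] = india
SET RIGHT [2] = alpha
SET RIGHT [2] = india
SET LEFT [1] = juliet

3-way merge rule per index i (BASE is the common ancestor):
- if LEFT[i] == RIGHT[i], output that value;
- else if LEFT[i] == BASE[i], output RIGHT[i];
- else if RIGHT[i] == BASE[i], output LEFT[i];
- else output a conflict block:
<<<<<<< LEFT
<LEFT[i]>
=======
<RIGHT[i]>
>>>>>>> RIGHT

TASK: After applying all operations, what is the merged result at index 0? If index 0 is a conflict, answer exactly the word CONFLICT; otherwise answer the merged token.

Final LEFT:  [kilo, juliet, india, india, delta, hotel]
Final RIGHT: [india, kilo, india, bravo, charlie, hotel]
i=0: L=kilo=BASE, R=india -> take RIGHT -> india
i=1: BASE=lima L=juliet R=kilo all differ -> CONFLICT
i=2: L=india R=india -> agree -> india
i=3: L=india, R=bravo=BASE -> take LEFT -> india
i=4: L=delta=BASE, R=charlie -> take RIGHT -> charlie
i=5: L=hotel R=hotel -> agree -> hotel
Index 0 -> india

Answer: india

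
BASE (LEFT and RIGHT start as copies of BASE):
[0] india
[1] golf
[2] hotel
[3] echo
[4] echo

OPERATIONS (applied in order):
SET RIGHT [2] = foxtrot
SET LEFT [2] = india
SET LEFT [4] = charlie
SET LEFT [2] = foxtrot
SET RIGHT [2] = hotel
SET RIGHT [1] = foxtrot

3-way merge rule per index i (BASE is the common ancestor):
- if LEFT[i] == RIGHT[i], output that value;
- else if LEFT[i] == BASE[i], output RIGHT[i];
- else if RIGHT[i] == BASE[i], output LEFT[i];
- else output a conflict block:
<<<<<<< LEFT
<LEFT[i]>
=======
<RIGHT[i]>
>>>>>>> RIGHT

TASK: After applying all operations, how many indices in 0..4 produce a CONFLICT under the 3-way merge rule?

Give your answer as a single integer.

Answer: 0

Derivation:
Final LEFT:  [india, golf, foxtrot, echo, charlie]
Final RIGHT: [india, foxtrot, hotel, echo, echo]
i=0: L=india R=india -> agree -> india
i=1: L=golf=BASE, R=foxtrot -> take RIGHT -> foxtrot
i=2: L=foxtrot, R=hotel=BASE -> take LEFT -> foxtrot
i=3: L=echo R=echo -> agree -> echo
i=4: L=charlie, R=echo=BASE -> take LEFT -> charlie
Conflict count: 0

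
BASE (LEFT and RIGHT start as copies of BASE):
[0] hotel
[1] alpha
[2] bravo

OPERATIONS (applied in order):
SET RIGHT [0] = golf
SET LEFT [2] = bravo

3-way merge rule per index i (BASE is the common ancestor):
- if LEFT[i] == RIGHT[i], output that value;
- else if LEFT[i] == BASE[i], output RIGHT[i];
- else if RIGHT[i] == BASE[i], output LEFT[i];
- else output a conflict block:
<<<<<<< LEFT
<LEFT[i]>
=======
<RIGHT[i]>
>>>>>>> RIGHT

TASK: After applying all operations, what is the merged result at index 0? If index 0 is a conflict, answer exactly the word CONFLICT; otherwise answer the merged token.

Final LEFT:  [hotel, alpha, bravo]
Final RIGHT: [golf, alpha, bravo]
i=0: L=hotel=BASE, R=golf -> take RIGHT -> golf
i=1: L=alpha R=alpha -> agree -> alpha
i=2: L=bravo R=bravo -> agree -> bravo
Index 0 -> golf

Answer: golf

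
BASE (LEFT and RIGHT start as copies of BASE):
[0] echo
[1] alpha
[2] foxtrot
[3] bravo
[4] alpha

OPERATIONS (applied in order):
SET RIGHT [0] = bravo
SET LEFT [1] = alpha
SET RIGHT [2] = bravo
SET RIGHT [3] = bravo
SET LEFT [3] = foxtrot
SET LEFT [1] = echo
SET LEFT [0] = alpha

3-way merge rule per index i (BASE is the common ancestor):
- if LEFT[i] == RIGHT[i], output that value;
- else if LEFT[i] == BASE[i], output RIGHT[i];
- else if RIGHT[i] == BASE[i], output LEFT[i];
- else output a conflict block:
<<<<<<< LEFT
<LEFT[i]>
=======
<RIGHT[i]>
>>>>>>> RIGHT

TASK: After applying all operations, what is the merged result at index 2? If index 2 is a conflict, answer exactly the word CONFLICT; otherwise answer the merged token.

Final LEFT:  [alpha, echo, foxtrot, foxtrot, alpha]
Final RIGHT: [bravo, alpha, bravo, bravo, alpha]
i=0: BASE=echo L=alpha R=bravo all differ -> CONFLICT
i=1: L=echo, R=alpha=BASE -> take LEFT -> echo
i=2: L=foxtrot=BASE, R=bravo -> take RIGHT -> bravo
i=3: L=foxtrot, R=bravo=BASE -> take LEFT -> foxtrot
i=4: L=alpha R=alpha -> agree -> alpha
Index 2 -> bravo

Answer: bravo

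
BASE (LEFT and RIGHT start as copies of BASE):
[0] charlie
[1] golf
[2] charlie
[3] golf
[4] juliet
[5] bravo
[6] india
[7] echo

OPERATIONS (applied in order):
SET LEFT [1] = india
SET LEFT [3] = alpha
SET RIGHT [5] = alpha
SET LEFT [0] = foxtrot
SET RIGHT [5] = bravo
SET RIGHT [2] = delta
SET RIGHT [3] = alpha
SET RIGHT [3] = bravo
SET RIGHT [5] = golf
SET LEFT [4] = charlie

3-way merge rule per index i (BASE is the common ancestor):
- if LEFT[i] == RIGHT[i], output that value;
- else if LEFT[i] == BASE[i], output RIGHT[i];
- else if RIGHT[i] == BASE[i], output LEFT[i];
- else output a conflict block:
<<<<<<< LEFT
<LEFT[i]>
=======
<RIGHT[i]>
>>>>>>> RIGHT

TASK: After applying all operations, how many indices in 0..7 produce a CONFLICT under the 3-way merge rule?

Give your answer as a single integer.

Answer: 1

Derivation:
Final LEFT:  [foxtrot, india, charlie, alpha, charlie, bravo, india, echo]
Final RIGHT: [charlie, golf, delta, bravo, juliet, golf, india, echo]
i=0: L=foxtrot, R=charlie=BASE -> take LEFT -> foxtrot
i=1: L=india, R=golf=BASE -> take LEFT -> india
i=2: L=charlie=BASE, R=delta -> take RIGHT -> delta
i=3: BASE=golf L=alpha R=bravo all differ -> CONFLICT
i=4: L=charlie, R=juliet=BASE -> take LEFT -> charlie
i=5: L=bravo=BASE, R=golf -> take RIGHT -> golf
i=6: L=india R=india -> agree -> india
i=7: L=echo R=echo -> agree -> echo
Conflict count: 1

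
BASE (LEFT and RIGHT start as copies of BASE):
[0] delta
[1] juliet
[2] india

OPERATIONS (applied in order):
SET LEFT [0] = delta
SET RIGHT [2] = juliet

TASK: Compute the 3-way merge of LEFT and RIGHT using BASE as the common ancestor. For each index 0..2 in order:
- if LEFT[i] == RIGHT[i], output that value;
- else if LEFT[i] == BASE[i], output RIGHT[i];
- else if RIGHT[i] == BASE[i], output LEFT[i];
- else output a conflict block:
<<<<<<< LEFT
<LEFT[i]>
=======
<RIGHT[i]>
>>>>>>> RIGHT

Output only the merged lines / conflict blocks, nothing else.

Final LEFT:  [delta, juliet, india]
Final RIGHT: [delta, juliet, juliet]
i=0: L=delta R=delta -> agree -> delta
i=1: L=juliet R=juliet -> agree -> juliet
i=2: L=india=BASE, R=juliet -> take RIGHT -> juliet

Answer: delta
juliet
juliet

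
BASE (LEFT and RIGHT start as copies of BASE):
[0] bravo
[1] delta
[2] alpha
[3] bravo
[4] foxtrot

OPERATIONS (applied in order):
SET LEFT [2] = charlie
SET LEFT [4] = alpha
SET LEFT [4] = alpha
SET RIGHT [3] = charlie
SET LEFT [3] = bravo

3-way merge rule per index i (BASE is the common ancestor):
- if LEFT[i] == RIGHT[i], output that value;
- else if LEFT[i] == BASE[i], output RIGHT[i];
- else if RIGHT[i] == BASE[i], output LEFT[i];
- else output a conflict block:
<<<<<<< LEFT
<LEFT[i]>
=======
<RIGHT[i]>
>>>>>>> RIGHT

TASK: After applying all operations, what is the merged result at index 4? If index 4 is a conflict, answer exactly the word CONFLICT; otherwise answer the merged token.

Answer: alpha

Derivation:
Final LEFT:  [bravo, delta, charlie, bravo, alpha]
Final RIGHT: [bravo, delta, alpha, charlie, foxtrot]
i=0: L=bravo R=bravo -> agree -> bravo
i=1: L=delta R=delta -> agree -> delta
i=2: L=charlie, R=alpha=BASE -> take LEFT -> charlie
i=3: L=bravo=BASE, R=charlie -> take RIGHT -> charlie
i=4: L=alpha, R=foxtrot=BASE -> take LEFT -> alpha
Index 4 -> alpha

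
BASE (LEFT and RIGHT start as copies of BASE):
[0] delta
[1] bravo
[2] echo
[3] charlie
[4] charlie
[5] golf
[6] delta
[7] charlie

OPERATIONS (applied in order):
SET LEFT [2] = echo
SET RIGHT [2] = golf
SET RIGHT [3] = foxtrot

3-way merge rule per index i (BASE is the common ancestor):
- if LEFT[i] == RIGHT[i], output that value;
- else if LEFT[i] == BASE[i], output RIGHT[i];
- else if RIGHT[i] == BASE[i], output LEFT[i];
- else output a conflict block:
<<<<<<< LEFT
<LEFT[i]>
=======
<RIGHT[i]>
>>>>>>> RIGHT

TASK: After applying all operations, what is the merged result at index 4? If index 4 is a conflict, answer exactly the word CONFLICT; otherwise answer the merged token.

Answer: charlie

Derivation:
Final LEFT:  [delta, bravo, echo, charlie, charlie, golf, delta, charlie]
Final RIGHT: [delta, bravo, golf, foxtrot, charlie, golf, delta, charlie]
i=0: L=delta R=delta -> agree -> delta
i=1: L=bravo R=bravo -> agree -> bravo
i=2: L=echo=BASE, R=golf -> take RIGHT -> golf
i=3: L=charlie=BASE, R=foxtrot -> take RIGHT -> foxtrot
i=4: L=charlie R=charlie -> agree -> charlie
i=5: L=golf R=golf -> agree -> golf
i=6: L=delta R=delta -> agree -> delta
i=7: L=charlie R=charlie -> agree -> charlie
Index 4 -> charlie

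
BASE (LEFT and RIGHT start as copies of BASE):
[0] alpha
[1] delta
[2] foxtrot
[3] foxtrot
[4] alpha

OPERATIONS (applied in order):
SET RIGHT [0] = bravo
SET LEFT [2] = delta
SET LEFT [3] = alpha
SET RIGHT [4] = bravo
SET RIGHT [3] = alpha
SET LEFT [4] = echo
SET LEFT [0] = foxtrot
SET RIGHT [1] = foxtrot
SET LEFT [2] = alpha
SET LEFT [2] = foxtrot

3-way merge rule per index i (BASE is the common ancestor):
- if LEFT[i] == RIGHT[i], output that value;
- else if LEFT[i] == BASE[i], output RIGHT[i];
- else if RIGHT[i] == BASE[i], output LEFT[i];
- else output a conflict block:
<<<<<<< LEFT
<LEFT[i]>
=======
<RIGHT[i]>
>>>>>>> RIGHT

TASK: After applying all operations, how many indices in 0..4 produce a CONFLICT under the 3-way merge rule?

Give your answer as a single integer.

Answer: 2

Derivation:
Final LEFT:  [foxtrot, delta, foxtrot, alpha, echo]
Final RIGHT: [bravo, foxtrot, foxtrot, alpha, bravo]
i=0: BASE=alpha L=foxtrot R=bravo all differ -> CONFLICT
i=1: L=delta=BASE, R=foxtrot -> take RIGHT -> foxtrot
i=2: L=foxtrot R=foxtrot -> agree -> foxtrot
i=3: L=alpha R=alpha -> agree -> alpha
i=4: BASE=alpha L=echo R=bravo all differ -> CONFLICT
Conflict count: 2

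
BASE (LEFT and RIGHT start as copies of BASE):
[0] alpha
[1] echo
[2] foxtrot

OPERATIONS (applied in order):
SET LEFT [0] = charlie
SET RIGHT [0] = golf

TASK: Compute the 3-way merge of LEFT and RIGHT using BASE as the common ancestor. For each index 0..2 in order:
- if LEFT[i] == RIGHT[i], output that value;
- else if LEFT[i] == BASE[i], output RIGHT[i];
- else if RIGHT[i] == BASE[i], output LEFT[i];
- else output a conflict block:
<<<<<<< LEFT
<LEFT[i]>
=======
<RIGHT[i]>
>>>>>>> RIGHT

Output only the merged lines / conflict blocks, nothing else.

Answer: <<<<<<< LEFT
charlie
=======
golf
>>>>>>> RIGHT
echo
foxtrot

Derivation:
Final LEFT:  [charlie, echo, foxtrot]
Final RIGHT: [golf, echo, foxtrot]
i=0: BASE=alpha L=charlie R=golf all differ -> CONFLICT
i=1: L=echo R=echo -> agree -> echo
i=2: L=foxtrot R=foxtrot -> agree -> foxtrot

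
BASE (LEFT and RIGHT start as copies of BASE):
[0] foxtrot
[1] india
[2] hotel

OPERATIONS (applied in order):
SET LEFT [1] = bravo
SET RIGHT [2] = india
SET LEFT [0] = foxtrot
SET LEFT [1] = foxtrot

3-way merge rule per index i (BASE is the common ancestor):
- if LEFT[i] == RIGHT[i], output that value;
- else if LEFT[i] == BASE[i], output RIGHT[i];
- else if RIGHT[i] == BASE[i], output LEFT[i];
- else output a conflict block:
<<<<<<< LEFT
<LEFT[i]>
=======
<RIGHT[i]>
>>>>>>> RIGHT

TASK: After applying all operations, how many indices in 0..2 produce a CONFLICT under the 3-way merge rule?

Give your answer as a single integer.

Final LEFT:  [foxtrot, foxtrot, hotel]
Final RIGHT: [foxtrot, india, india]
i=0: L=foxtrot R=foxtrot -> agree -> foxtrot
i=1: L=foxtrot, R=india=BASE -> take LEFT -> foxtrot
i=2: L=hotel=BASE, R=india -> take RIGHT -> india
Conflict count: 0

Answer: 0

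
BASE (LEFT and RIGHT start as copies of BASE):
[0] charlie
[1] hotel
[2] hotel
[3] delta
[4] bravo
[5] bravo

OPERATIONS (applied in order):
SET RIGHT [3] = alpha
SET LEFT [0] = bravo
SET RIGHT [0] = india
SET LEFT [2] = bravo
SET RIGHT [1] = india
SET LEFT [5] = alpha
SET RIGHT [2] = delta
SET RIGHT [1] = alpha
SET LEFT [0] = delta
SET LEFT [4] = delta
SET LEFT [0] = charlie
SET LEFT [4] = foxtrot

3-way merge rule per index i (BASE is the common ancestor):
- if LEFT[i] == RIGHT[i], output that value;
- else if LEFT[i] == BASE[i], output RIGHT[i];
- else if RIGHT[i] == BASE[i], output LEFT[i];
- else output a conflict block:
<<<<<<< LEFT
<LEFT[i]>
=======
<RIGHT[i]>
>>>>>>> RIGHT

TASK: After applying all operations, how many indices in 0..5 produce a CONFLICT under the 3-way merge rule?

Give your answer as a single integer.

Final LEFT:  [charlie, hotel, bravo, delta, foxtrot, alpha]
Final RIGHT: [india, alpha, delta, alpha, bravo, bravo]
i=0: L=charlie=BASE, R=india -> take RIGHT -> india
i=1: L=hotel=BASE, R=alpha -> take RIGHT -> alpha
i=2: BASE=hotel L=bravo R=delta all differ -> CONFLICT
i=3: L=delta=BASE, R=alpha -> take RIGHT -> alpha
i=4: L=foxtrot, R=bravo=BASE -> take LEFT -> foxtrot
i=5: L=alpha, R=bravo=BASE -> take LEFT -> alpha
Conflict count: 1

Answer: 1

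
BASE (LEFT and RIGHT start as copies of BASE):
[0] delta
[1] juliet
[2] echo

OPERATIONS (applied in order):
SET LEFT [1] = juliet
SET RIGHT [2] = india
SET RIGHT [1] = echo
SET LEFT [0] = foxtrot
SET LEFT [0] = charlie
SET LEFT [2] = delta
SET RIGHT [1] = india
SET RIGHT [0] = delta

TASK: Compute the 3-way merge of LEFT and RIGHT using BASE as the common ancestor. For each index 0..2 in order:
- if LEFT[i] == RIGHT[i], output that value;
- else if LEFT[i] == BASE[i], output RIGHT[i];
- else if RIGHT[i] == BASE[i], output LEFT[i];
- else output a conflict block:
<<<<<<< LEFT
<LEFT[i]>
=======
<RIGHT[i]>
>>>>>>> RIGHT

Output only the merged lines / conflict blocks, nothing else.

Answer: charlie
india
<<<<<<< LEFT
delta
=======
india
>>>>>>> RIGHT

Derivation:
Final LEFT:  [charlie, juliet, delta]
Final RIGHT: [delta, india, india]
i=0: L=charlie, R=delta=BASE -> take LEFT -> charlie
i=1: L=juliet=BASE, R=india -> take RIGHT -> india
i=2: BASE=echo L=delta R=india all differ -> CONFLICT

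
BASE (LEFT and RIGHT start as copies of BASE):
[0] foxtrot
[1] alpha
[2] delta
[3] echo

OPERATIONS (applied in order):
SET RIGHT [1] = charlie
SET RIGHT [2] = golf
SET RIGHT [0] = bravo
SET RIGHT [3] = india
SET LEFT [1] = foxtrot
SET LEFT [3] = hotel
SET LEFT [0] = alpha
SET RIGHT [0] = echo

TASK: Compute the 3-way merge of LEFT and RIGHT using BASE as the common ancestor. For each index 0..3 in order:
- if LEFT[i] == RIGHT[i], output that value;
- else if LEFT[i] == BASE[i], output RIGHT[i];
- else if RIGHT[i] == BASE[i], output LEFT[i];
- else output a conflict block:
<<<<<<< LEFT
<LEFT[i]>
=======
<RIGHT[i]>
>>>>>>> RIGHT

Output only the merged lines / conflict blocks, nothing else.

Answer: <<<<<<< LEFT
alpha
=======
echo
>>>>>>> RIGHT
<<<<<<< LEFT
foxtrot
=======
charlie
>>>>>>> RIGHT
golf
<<<<<<< LEFT
hotel
=======
india
>>>>>>> RIGHT

Derivation:
Final LEFT:  [alpha, foxtrot, delta, hotel]
Final RIGHT: [echo, charlie, golf, india]
i=0: BASE=foxtrot L=alpha R=echo all differ -> CONFLICT
i=1: BASE=alpha L=foxtrot R=charlie all differ -> CONFLICT
i=2: L=delta=BASE, R=golf -> take RIGHT -> golf
i=3: BASE=echo L=hotel R=india all differ -> CONFLICT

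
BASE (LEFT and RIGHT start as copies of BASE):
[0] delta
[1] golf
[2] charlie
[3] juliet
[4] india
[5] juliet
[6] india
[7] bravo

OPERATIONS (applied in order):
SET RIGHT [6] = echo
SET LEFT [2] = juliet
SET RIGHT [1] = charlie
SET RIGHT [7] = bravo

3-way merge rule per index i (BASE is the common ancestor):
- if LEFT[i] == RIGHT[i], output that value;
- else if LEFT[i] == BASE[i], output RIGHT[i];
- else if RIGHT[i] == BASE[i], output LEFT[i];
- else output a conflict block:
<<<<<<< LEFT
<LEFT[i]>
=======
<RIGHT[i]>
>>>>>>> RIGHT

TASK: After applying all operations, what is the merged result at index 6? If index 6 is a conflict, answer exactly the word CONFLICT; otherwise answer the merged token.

Answer: echo

Derivation:
Final LEFT:  [delta, golf, juliet, juliet, india, juliet, india, bravo]
Final RIGHT: [delta, charlie, charlie, juliet, india, juliet, echo, bravo]
i=0: L=delta R=delta -> agree -> delta
i=1: L=golf=BASE, R=charlie -> take RIGHT -> charlie
i=2: L=juliet, R=charlie=BASE -> take LEFT -> juliet
i=3: L=juliet R=juliet -> agree -> juliet
i=4: L=india R=india -> agree -> india
i=5: L=juliet R=juliet -> agree -> juliet
i=6: L=india=BASE, R=echo -> take RIGHT -> echo
i=7: L=bravo R=bravo -> agree -> bravo
Index 6 -> echo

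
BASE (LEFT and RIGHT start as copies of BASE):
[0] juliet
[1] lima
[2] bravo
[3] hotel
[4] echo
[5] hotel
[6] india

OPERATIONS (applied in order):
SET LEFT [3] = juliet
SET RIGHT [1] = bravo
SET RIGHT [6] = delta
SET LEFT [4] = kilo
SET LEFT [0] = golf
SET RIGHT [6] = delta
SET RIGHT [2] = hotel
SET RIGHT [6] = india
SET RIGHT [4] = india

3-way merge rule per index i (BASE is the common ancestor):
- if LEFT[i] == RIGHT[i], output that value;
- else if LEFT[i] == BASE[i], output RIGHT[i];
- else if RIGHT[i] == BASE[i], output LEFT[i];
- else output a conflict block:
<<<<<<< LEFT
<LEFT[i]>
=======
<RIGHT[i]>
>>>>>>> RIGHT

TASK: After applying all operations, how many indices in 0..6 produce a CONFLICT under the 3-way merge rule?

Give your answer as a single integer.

Answer: 1

Derivation:
Final LEFT:  [golf, lima, bravo, juliet, kilo, hotel, india]
Final RIGHT: [juliet, bravo, hotel, hotel, india, hotel, india]
i=0: L=golf, R=juliet=BASE -> take LEFT -> golf
i=1: L=lima=BASE, R=bravo -> take RIGHT -> bravo
i=2: L=bravo=BASE, R=hotel -> take RIGHT -> hotel
i=3: L=juliet, R=hotel=BASE -> take LEFT -> juliet
i=4: BASE=echo L=kilo R=india all differ -> CONFLICT
i=5: L=hotel R=hotel -> agree -> hotel
i=6: L=india R=india -> agree -> india
Conflict count: 1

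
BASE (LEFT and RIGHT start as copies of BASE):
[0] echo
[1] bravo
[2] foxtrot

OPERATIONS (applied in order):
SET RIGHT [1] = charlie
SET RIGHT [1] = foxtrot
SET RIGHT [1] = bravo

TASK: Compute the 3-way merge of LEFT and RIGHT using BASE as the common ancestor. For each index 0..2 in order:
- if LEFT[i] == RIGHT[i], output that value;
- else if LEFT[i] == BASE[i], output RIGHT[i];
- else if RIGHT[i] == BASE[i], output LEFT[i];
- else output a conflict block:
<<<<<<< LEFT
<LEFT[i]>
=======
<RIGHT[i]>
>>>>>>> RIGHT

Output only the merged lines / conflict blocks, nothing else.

Answer: echo
bravo
foxtrot

Derivation:
Final LEFT:  [echo, bravo, foxtrot]
Final RIGHT: [echo, bravo, foxtrot]
i=0: L=echo R=echo -> agree -> echo
i=1: L=bravo R=bravo -> agree -> bravo
i=2: L=foxtrot R=foxtrot -> agree -> foxtrot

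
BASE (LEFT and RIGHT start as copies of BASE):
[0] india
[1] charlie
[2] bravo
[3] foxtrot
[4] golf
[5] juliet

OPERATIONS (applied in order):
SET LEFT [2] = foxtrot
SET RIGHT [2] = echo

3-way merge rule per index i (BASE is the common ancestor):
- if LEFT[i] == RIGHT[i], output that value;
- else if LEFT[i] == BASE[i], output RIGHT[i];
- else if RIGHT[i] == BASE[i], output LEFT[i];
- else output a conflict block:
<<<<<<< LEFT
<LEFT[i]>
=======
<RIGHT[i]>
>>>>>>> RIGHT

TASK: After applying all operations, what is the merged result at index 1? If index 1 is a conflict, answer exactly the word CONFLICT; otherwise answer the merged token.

Final LEFT:  [india, charlie, foxtrot, foxtrot, golf, juliet]
Final RIGHT: [india, charlie, echo, foxtrot, golf, juliet]
i=0: L=india R=india -> agree -> india
i=1: L=charlie R=charlie -> agree -> charlie
i=2: BASE=bravo L=foxtrot R=echo all differ -> CONFLICT
i=3: L=foxtrot R=foxtrot -> agree -> foxtrot
i=4: L=golf R=golf -> agree -> golf
i=5: L=juliet R=juliet -> agree -> juliet
Index 1 -> charlie

Answer: charlie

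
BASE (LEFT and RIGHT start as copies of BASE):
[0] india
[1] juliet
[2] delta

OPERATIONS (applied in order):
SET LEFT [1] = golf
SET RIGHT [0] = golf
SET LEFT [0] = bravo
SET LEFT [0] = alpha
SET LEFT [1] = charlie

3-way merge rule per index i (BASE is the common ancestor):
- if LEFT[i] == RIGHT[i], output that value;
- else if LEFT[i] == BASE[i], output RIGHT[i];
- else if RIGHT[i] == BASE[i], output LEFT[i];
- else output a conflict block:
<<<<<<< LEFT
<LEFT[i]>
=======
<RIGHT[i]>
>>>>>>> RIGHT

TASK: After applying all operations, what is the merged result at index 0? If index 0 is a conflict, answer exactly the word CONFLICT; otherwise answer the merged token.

Final LEFT:  [alpha, charlie, delta]
Final RIGHT: [golf, juliet, delta]
i=0: BASE=india L=alpha R=golf all differ -> CONFLICT
i=1: L=charlie, R=juliet=BASE -> take LEFT -> charlie
i=2: L=delta R=delta -> agree -> delta
Index 0 -> CONFLICT

Answer: CONFLICT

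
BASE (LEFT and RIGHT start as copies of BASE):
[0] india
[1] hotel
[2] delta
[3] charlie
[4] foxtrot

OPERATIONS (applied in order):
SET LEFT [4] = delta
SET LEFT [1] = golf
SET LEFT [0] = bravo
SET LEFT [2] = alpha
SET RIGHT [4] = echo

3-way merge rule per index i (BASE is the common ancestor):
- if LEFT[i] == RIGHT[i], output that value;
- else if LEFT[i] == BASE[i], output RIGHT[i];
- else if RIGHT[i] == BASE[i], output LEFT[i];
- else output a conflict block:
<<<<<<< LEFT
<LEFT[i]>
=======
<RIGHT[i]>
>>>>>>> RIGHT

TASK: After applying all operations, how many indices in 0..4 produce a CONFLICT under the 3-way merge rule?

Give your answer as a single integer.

Final LEFT:  [bravo, golf, alpha, charlie, delta]
Final RIGHT: [india, hotel, delta, charlie, echo]
i=0: L=bravo, R=india=BASE -> take LEFT -> bravo
i=1: L=golf, R=hotel=BASE -> take LEFT -> golf
i=2: L=alpha, R=delta=BASE -> take LEFT -> alpha
i=3: L=charlie R=charlie -> agree -> charlie
i=4: BASE=foxtrot L=delta R=echo all differ -> CONFLICT
Conflict count: 1

Answer: 1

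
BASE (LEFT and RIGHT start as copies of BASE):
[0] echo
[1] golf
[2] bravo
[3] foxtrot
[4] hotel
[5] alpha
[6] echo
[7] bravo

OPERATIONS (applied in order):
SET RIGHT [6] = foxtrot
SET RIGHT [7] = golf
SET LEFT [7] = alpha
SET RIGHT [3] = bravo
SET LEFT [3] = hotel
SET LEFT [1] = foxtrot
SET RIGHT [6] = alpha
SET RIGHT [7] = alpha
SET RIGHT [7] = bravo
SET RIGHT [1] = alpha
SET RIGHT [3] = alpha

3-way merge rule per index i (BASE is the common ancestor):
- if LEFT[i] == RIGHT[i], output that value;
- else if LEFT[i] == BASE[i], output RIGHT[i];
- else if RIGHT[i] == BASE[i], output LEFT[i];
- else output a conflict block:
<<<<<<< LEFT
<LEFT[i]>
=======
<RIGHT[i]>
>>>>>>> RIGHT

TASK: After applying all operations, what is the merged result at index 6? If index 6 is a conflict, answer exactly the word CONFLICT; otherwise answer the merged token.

Answer: alpha

Derivation:
Final LEFT:  [echo, foxtrot, bravo, hotel, hotel, alpha, echo, alpha]
Final RIGHT: [echo, alpha, bravo, alpha, hotel, alpha, alpha, bravo]
i=0: L=echo R=echo -> agree -> echo
i=1: BASE=golf L=foxtrot R=alpha all differ -> CONFLICT
i=2: L=bravo R=bravo -> agree -> bravo
i=3: BASE=foxtrot L=hotel R=alpha all differ -> CONFLICT
i=4: L=hotel R=hotel -> agree -> hotel
i=5: L=alpha R=alpha -> agree -> alpha
i=6: L=echo=BASE, R=alpha -> take RIGHT -> alpha
i=7: L=alpha, R=bravo=BASE -> take LEFT -> alpha
Index 6 -> alpha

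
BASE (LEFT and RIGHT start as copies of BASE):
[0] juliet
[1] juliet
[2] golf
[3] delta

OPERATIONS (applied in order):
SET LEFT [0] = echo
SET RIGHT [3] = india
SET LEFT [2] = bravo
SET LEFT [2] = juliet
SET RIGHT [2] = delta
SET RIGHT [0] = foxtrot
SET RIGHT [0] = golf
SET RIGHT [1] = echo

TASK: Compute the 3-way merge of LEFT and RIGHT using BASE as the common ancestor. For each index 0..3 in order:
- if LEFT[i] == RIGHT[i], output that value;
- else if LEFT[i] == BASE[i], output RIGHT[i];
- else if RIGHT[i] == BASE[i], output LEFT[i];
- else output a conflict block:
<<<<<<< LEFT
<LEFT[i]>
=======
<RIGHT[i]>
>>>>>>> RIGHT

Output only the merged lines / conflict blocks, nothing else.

Answer: <<<<<<< LEFT
echo
=======
golf
>>>>>>> RIGHT
echo
<<<<<<< LEFT
juliet
=======
delta
>>>>>>> RIGHT
india

Derivation:
Final LEFT:  [echo, juliet, juliet, delta]
Final RIGHT: [golf, echo, delta, india]
i=0: BASE=juliet L=echo R=golf all differ -> CONFLICT
i=1: L=juliet=BASE, R=echo -> take RIGHT -> echo
i=2: BASE=golf L=juliet R=delta all differ -> CONFLICT
i=3: L=delta=BASE, R=india -> take RIGHT -> india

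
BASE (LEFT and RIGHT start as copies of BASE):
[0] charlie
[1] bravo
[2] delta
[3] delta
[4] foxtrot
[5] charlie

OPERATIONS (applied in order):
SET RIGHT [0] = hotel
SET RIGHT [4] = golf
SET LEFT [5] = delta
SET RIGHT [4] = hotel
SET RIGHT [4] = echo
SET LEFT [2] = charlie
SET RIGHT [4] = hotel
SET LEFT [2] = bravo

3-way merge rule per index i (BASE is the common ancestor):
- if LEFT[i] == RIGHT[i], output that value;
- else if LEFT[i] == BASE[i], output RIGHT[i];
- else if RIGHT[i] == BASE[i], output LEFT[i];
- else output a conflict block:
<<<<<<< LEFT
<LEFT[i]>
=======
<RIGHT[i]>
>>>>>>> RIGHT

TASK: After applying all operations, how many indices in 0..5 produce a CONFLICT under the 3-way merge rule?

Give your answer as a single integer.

Final LEFT:  [charlie, bravo, bravo, delta, foxtrot, delta]
Final RIGHT: [hotel, bravo, delta, delta, hotel, charlie]
i=0: L=charlie=BASE, R=hotel -> take RIGHT -> hotel
i=1: L=bravo R=bravo -> agree -> bravo
i=2: L=bravo, R=delta=BASE -> take LEFT -> bravo
i=3: L=delta R=delta -> agree -> delta
i=4: L=foxtrot=BASE, R=hotel -> take RIGHT -> hotel
i=5: L=delta, R=charlie=BASE -> take LEFT -> delta
Conflict count: 0

Answer: 0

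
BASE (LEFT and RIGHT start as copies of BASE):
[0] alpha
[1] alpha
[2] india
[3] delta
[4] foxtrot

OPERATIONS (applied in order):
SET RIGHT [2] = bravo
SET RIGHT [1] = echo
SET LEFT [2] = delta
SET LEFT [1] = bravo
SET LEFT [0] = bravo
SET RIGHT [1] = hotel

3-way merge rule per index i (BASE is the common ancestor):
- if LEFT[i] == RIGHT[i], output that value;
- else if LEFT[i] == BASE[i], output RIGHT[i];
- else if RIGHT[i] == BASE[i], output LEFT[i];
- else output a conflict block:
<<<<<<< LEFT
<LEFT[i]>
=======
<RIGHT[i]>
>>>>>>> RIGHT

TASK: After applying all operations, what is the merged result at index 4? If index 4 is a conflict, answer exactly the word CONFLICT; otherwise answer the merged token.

Final LEFT:  [bravo, bravo, delta, delta, foxtrot]
Final RIGHT: [alpha, hotel, bravo, delta, foxtrot]
i=0: L=bravo, R=alpha=BASE -> take LEFT -> bravo
i=1: BASE=alpha L=bravo R=hotel all differ -> CONFLICT
i=2: BASE=india L=delta R=bravo all differ -> CONFLICT
i=3: L=delta R=delta -> agree -> delta
i=4: L=foxtrot R=foxtrot -> agree -> foxtrot
Index 4 -> foxtrot

Answer: foxtrot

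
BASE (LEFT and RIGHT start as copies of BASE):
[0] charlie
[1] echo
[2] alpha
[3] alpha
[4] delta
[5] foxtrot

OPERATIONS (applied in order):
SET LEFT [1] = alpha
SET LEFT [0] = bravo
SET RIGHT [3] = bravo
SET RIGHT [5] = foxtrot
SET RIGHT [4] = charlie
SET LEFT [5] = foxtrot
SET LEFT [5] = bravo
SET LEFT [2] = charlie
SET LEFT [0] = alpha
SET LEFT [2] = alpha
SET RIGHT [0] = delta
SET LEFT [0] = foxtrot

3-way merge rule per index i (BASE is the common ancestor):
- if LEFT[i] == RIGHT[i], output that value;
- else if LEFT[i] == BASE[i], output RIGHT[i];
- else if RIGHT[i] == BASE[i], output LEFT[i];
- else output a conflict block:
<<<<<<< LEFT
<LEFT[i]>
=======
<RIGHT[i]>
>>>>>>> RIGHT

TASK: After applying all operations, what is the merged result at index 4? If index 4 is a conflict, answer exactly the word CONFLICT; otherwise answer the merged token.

Answer: charlie

Derivation:
Final LEFT:  [foxtrot, alpha, alpha, alpha, delta, bravo]
Final RIGHT: [delta, echo, alpha, bravo, charlie, foxtrot]
i=0: BASE=charlie L=foxtrot R=delta all differ -> CONFLICT
i=1: L=alpha, R=echo=BASE -> take LEFT -> alpha
i=2: L=alpha R=alpha -> agree -> alpha
i=3: L=alpha=BASE, R=bravo -> take RIGHT -> bravo
i=4: L=delta=BASE, R=charlie -> take RIGHT -> charlie
i=5: L=bravo, R=foxtrot=BASE -> take LEFT -> bravo
Index 4 -> charlie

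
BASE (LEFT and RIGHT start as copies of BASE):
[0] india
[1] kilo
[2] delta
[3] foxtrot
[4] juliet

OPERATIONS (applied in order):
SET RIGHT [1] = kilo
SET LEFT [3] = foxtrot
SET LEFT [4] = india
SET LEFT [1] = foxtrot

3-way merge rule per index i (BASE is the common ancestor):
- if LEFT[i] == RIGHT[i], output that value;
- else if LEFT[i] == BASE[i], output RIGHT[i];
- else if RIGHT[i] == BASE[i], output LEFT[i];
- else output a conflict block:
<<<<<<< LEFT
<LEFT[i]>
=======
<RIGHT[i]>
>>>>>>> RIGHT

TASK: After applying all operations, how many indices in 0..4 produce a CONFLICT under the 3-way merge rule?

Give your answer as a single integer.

Final LEFT:  [india, foxtrot, delta, foxtrot, india]
Final RIGHT: [india, kilo, delta, foxtrot, juliet]
i=0: L=india R=india -> agree -> india
i=1: L=foxtrot, R=kilo=BASE -> take LEFT -> foxtrot
i=2: L=delta R=delta -> agree -> delta
i=3: L=foxtrot R=foxtrot -> agree -> foxtrot
i=4: L=india, R=juliet=BASE -> take LEFT -> india
Conflict count: 0

Answer: 0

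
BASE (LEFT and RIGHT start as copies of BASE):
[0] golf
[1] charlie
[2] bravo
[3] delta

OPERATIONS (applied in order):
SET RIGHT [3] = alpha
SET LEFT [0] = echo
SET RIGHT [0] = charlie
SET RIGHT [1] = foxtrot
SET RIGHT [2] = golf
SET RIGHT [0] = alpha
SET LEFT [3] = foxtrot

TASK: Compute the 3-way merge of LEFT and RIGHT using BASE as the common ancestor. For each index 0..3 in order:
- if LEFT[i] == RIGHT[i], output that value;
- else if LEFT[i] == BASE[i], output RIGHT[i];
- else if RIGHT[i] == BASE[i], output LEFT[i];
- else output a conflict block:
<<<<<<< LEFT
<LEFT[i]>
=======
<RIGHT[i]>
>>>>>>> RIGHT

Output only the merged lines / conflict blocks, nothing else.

Final LEFT:  [echo, charlie, bravo, foxtrot]
Final RIGHT: [alpha, foxtrot, golf, alpha]
i=0: BASE=golf L=echo R=alpha all differ -> CONFLICT
i=1: L=charlie=BASE, R=foxtrot -> take RIGHT -> foxtrot
i=2: L=bravo=BASE, R=golf -> take RIGHT -> golf
i=3: BASE=delta L=foxtrot R=alpha all differ -> CONFLICT

Answer: <<<<<<< LEFT
echo
=======
alpha
>>>>>>> RIGHT
foxtrot
golf
<<<<<<< LEFT
foxtrot
=======
alpha
>>>>>>> RIGHT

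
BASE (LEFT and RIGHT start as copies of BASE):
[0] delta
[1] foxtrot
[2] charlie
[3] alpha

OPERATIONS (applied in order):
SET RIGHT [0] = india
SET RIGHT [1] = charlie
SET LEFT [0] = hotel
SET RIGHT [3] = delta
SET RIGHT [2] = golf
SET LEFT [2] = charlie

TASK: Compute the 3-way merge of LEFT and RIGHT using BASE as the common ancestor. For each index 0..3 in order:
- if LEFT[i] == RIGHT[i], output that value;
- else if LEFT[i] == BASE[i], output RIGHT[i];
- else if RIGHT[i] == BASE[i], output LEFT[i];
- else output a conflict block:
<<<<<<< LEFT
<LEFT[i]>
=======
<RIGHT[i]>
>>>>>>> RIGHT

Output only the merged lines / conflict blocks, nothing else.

Final LEFT:  [hotel, foxtrot, charlie, alpha]
Final RIGHT: [india, charlie, golf, delta]
i=0: BASE=delta L=hotel R=india all differ -> CONFLICT
i=1: L=foxtrot=BASE, R=charlie -> take RIGHT -> charlie
i=2: L=charlie=BASE, R=golf -> take RIGHT -> golf
i=3: L=alpha=BASE, R=delta -> take RIGHT -> delta

Answer: <<<<<<< LEFT
hotel
=======
india
>>>>>>> RIGHT
charlie
golf
delta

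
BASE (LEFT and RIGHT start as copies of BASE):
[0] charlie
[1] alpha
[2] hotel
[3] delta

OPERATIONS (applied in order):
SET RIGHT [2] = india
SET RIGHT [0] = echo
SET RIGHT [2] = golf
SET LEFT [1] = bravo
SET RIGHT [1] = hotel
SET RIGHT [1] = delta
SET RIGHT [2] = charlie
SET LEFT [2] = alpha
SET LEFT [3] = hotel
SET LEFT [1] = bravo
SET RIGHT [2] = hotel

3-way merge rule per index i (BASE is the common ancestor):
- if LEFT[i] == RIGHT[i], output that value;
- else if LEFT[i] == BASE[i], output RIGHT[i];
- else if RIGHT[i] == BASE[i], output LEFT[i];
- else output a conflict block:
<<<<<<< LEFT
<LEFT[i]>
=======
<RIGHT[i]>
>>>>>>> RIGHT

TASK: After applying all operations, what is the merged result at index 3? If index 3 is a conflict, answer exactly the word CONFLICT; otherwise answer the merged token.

Answer: hotel

Derivation:
Final LEFT:  [charlie, bravo, alpha, hotel]
Final RIGHT: [echo, delta, hotel, delta]
i=0: L=charlie=BASE, R=echo -> take RIGHT -> echo
i=1: BASE=alpha L=bravo R=delta all differ -> CONFLICT
i=2: L=alpha, R=hotel=BASE -> take LEFT -> alpha
i=3: L=hotel, R=delta=BASE -> take LEFT -> hotel
Index 3 -> hotel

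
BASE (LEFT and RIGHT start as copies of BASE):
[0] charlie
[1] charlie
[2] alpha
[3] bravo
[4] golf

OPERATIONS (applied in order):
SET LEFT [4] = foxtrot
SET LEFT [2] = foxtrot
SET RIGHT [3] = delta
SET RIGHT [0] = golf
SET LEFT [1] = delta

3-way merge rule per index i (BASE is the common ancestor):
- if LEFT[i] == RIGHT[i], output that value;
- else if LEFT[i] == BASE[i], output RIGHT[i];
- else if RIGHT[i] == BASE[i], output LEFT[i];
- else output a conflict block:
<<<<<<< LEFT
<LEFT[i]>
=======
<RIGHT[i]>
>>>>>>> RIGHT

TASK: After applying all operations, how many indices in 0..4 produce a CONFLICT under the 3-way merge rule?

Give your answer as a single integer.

Final LEFT:  [charlie, delta, foxtrot, bravo, foxtrot]
Final RIGHT: [golf, charlie, alpha, delta, golf]
i=0: L=charlie=BASE, R=golf -> take RIGHT -> golf
i=1: L=delta, R=charlie=BASE -> take LEFT -> delta
i=2: L=foxtrot, R=alpha=BASE -> take LEFT -> foxtrot
i=3: L=bravo=BASE, R=delta -> take RIGHT -> delta
i=4: L=foxtrot, R=golf=BASE -> take LEFT -> foxtrot
Conflict count: 0

Answer: 0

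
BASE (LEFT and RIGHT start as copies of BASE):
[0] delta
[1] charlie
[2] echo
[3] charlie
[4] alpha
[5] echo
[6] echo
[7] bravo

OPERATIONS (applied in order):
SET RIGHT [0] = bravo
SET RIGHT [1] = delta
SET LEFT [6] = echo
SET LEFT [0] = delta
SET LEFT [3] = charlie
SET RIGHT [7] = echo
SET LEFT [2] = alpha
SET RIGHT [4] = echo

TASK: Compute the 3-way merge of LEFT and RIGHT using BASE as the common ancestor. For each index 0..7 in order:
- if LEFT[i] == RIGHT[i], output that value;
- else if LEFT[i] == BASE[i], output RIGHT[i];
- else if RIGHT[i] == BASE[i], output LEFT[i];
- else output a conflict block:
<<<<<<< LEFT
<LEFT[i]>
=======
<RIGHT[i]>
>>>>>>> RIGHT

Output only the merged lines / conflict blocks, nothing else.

Final LEFT:  [delta, charlie, alpha, charlie, alpha, echo, echo, bravo]
Final RIGHT: [bravo, delta, echo, charlie, echo, echo, echo, echo]
i=0: L=delta=BASE, R=bravo -> take RIGHT -> bravo
i=1: L=charlie=BASE, R=delta -> take RIGHT -> delta
i=2: L=alpha, R=echo=BASE -> take LEFT -> alpha
i=3: L=charlie R=charlie -> agree -> charlie
i=4: L=alpha=BASE, R=echo -> take RIGHT -> echo
i=5: L=echo R=echo -> agree -> echo
i=6: L=echo R=echo -> agree -> echo
i=7: L=bravo=BASE, R=echo -> take RIGHT -> echo

Answer: bravo
delta
alpha
charlie
echo
echo
echo
echo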